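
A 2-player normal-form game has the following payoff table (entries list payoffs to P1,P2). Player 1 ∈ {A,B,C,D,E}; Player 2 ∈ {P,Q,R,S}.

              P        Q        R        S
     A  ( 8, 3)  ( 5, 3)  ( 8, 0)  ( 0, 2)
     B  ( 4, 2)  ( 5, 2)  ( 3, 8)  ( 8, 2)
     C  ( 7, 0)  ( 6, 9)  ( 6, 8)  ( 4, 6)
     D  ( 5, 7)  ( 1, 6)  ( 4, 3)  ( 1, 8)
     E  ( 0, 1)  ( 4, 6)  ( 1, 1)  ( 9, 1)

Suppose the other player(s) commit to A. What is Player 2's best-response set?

u_2(P vs A) = 3
u_2(Q vs A) = 3
u_2(R vs A) = 0
u_2(S vs A) = 2
max payoff 3 at {P,Q}

argmax u_2 = {P,Q}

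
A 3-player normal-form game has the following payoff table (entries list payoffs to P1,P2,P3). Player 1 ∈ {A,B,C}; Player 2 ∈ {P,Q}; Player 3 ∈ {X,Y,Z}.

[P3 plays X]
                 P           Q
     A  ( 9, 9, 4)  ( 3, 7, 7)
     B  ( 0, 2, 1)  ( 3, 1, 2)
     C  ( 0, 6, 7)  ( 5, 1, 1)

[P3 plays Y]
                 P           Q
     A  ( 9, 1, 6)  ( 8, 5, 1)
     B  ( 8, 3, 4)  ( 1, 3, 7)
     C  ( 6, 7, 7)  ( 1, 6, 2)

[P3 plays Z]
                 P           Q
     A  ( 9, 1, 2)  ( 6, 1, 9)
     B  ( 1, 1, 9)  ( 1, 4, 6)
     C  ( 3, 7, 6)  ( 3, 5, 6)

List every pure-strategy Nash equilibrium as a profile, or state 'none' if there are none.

NE set: (A,Q,Z)

(A,P,X): not NE [P3→Y gives 6>4]
(A,P,Y): not NE [P2→Q gives 5>1]
(A,P,Z): not NE [P3→Y gives 6>2]
(A,Q,X): not NE [P1→C gives 5>3; P2→P gives 9>7; P3→Z gives 9>7]
(A,Q,Y): not NE [P3→Z gives 9>1]
(A,Q,Z): NE
(B,P,X): not NE [P1→A gives 9>0; P3→Z gives 9>1]
(B,P,Y): not NE [P1→A gives 9>8; P3→Z gives 9>4]
(B,P,Z): not NE [P1→A gives 9>1; P2→Q gives 4>1]
(B,Q,X): not NE [P1→C gives 5>3; P2→P gives 2>1; P3→Y gives 7>2]
(B,Q,Y): not NE [P1→A gives 8>1]
(B,Q,Z): not NE [P1→A gives 6>1; P3→Y gives 7>6]
(C,P,X): not NE [P1→A gives 9>0]
(C,P,Y): not NE [P1→A gives 9>6]
(C,P,Z): not NE [P1→A gives 9>3; P3→Y gives 7>6]
(C,Q,X): not NE [P2→P gives 6>1; P3→Z gives 6>1]
(C,Q,Y): not NE [P1→A gives 8>1; P2→P gives 7>6; P3→Z gives 6>2]
(C,Q,Z): not NE [P1→A gives 6>3; P2→P gives 7>5]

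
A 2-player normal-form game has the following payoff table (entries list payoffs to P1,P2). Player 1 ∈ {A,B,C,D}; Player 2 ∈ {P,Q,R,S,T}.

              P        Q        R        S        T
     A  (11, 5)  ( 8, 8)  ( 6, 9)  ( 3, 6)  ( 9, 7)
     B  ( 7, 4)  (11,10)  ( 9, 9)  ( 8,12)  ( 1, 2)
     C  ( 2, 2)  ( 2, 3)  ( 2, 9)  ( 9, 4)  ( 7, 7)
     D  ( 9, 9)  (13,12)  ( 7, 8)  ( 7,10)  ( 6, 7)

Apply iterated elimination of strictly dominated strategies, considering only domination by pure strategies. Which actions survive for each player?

P2 drop P (Q beats it: A:8>5 B:10>4 C:3>2 D:12>9)
P2 drop T (R beats it: A:9>7 B:9>2 C:9>7 D:8>7)
P1 drop A (B beats it: Q:11>8 R:9>6 S:8>3)
P1→{B,C,D} P2→{Q,R,S}

Remaining: P1:{B,C,D} P2:{Q,R,S}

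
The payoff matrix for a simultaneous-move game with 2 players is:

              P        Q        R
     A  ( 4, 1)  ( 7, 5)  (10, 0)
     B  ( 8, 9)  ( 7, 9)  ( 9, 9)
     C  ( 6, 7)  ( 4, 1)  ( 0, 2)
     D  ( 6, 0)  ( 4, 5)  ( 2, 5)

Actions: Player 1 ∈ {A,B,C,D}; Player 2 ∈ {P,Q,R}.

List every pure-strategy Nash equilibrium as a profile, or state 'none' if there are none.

(A,P): not NE [P1→B gives 8>4; P2→Q gives 5>1]
(A,Q): NE
(A,R): not NE [P2→Q gives 5>0]
(B,P): NE
(B,Q): NE
(B,R): not NE [P1→A gives 10>9]
(C,P): not NE [P1→B gives 8>6]
(C,Q): not NE [P1→B gives 7>4; P2→P gives 7>1]
(C,R): not NE [P1→A gives 10>0; P2→P gives 7>2]
(D,P): not NE [P1→B gives 8>6; P2→R gives 5>0]
(D,Q): not NE [P1→B gives 7>4]
(D,R): not NE [P1→A gives 10>2]

NE set: (A,Q), (B,P), (B,Q)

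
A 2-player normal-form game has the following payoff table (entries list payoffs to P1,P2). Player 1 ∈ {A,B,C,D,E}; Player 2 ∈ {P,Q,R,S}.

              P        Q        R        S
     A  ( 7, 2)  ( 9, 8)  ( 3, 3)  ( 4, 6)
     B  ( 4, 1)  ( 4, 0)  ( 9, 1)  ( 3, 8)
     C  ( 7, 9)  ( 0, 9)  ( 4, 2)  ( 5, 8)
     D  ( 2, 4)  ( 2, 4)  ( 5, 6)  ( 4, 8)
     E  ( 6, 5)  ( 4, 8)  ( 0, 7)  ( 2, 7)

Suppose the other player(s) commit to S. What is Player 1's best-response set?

BR_1 = {C}

u_1(A vs S) = 4
u_1(B vs S) = 3
u_1(C vs S) = 5
u_1(D vs S) = 4
u_1(E vs S) = 2
max payoff 5 at {C}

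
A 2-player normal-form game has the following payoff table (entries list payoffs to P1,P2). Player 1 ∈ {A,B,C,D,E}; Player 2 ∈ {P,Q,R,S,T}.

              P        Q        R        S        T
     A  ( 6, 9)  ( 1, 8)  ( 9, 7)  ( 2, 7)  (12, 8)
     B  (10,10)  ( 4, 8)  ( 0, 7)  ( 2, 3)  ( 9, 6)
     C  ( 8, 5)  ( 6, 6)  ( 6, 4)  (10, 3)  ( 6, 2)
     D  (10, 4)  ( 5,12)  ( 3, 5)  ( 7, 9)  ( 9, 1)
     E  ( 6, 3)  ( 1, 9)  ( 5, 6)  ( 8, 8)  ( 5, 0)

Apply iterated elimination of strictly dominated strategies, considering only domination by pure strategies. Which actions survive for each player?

Survivors P1:{B,C,D} P2:{P,Q}

P1 drop E (C beats it: P:8>6 Q:6>1 R:6>5 S:10>8 T:6>5)
P2 drop R (Q beats it: A:8>7 B:8>7 C:6>4 D:12>5)
P2 drop S (Q beats it: A:8>7 B:8>3 C:6>3 D:12>9)
P2 drop T (P beats it: A:9>8 B:10>6 C:5>2 D:4>1)
P1 drop A (B beats it: P:10>6 Q:4>1)
P1→{B,C,D} P2→{P,Q}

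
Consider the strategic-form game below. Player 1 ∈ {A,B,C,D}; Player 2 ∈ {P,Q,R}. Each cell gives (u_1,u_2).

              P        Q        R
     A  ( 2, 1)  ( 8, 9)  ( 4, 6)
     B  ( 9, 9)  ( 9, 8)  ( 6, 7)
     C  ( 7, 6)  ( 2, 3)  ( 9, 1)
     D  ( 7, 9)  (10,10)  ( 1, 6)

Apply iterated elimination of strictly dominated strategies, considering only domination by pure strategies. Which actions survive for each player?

Remaining: P1:{B,D} P2:{P,Q}

P1 drop A (B beats it: P:9>2 Q:9>8 R:6>4)
P2 drop R (P beats it: B:9>7 C:6>1 D:9>6)
P1 drop C (B beats it: P:9>7 Q:9>2)
P1→{B,D} P2→{P,Q}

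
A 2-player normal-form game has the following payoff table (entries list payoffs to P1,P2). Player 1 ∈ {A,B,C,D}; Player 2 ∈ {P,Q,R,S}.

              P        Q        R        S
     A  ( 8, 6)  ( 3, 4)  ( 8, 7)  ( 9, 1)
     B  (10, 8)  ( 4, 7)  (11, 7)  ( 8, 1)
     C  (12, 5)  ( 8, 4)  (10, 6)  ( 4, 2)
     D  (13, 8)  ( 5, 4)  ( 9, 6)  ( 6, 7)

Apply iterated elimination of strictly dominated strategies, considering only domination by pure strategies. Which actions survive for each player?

Remaining: P1:{B,C,D} P2:{P,R}

P2 drop Q (P beats it: A:6>4 B:8>7 C:5>4 D:8>4)
P2 drop S (P beats it: A:6>1 B:8>1 C:5>2 D:8>7)
P1 drop A (B beats it: P:10>8 R:11>8)
P1→{B,C,D} P2→{P,R}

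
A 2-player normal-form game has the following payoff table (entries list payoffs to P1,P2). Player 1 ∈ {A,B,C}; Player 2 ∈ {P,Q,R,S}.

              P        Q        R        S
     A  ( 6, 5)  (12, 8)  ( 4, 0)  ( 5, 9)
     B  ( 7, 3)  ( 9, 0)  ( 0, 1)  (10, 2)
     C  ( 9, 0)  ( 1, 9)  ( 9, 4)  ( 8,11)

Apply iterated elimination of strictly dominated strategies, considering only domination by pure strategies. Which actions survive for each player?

IESDS → P1:{B,C} P2:{P,S}

P2 drop Q (S beats it: A:9>8 B:2>0 C:11>9)
P1 drop A (C beats it: P:9>6 R:9>4 S:8>5)
P2 drop R (S beats it: B:2>1 C:11>4)
P1→{B,C} P2→{P,S}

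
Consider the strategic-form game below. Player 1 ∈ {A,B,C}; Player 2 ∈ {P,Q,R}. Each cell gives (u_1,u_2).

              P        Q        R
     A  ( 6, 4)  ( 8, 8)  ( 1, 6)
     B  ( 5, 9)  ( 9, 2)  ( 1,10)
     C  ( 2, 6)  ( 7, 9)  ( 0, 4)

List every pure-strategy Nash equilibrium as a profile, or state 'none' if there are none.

(A,P): not NE [P2→Q gives 8>4]
(A,Q): not NE [P1→B gives 9>8]
(A,R): not NE [P2→Q gives 8>6]
(B,P): not NE [P1→A gives 6>5; P2→R gives 10>9]
(B,Q): not NE [P2→R gives 10>2]
(B,R): NE
(C,P): not NE [P1→A gives 6>2; P2→Q gives 9>6]
(C,Q): not NE [P1→B gives 9>7]
(C,R): not NE [P1→B gives 1>0; P2→Q gives 9>4]

NE set: (B,R)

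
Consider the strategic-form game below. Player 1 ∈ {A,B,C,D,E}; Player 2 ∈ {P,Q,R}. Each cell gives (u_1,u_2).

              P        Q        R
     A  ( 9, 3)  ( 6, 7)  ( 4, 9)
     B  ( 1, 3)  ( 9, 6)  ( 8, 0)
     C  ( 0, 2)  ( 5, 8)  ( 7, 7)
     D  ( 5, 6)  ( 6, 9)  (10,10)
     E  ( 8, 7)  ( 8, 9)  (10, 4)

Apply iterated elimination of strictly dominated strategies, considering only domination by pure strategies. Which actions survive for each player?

P1 drop C (B beats it: P:1>0 Q:9>5 R:8>7)
P2 drop P (Q beats it: A:7>3 B:6>3 D:9>6 E:9>7)
P1 drop A (B beats it: Q:9>6 R:8>4)
P1→{B,D,E} P2→{Q,R}

Remaining: P1:{B,D,E} P2:{Q,R}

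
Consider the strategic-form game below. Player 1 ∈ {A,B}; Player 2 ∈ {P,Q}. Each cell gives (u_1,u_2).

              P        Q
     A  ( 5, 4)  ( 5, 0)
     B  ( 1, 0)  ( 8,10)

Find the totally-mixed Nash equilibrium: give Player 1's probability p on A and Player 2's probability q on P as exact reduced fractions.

P1 indiff ⇒ q·5+(1-q)·5 = q·1+(1-q)·8 ⇒ q(4) = (1-q)(3) ⇒ q = 3/7
P2 indiff ⇒ p·4+(1-p)·0 = p·0+(1-p)·10 ⇒ p(4) = (1-p)(10) ⇒ p = 5/7

P1 mixes 5/7 on A; P2 mixes 3/7 on P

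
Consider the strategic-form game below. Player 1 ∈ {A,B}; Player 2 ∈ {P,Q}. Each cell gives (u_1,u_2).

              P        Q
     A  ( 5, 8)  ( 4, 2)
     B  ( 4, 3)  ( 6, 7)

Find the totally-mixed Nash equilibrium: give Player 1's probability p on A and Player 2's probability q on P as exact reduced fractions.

(p,q) = (2/5, 2/3)

P1 indiff ⇒ q·5+(1-q)·4 = q·4+(1-q)·6 ⇒ q(1) = (1-q)(2) ⇒ q = 2/3
P2 indiff ⇒ p·8+(1-p)·3 = p·2+(1-p)·7 ⇒ p(6) = (1-p)(4) ⇒ p = 2/5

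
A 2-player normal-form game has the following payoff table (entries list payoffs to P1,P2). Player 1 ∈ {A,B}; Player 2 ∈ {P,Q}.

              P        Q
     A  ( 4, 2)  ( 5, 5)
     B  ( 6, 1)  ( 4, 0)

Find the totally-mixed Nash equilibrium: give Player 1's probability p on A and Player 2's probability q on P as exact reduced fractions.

P1 indiff ⇒ q·4+(1-q)·5 = q·6+(1-q)·4 ⇒ q(-2) = (1-q)(-1) ⇒ q = 1/3
P2 indiff ⇒ p·2+(1-p)·1 = p·5+(1-p)·0 ⇒ p(-3) = (1-p)(-1) ⇒ p = 1/4

P1 mixes 1/4 on A; P2 mixes 1/3 on P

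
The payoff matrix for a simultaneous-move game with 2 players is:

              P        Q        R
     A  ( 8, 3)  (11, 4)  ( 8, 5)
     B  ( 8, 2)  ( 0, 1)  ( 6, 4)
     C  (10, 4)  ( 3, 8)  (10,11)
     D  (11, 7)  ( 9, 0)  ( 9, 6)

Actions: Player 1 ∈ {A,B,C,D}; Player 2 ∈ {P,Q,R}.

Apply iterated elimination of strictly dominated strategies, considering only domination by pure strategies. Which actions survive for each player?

P1 drop B (C beats it: P:10>8 Q:3>0 R:10>6)
P2 drop Q (R beats it: A:5>4 C:11>8 D:6>0)
P1 drop A (C beats it: P:10>8 R:10>8)
P1→{C,D} P2→{P,R}

Survivors P1:{C,D} P2:{P,R}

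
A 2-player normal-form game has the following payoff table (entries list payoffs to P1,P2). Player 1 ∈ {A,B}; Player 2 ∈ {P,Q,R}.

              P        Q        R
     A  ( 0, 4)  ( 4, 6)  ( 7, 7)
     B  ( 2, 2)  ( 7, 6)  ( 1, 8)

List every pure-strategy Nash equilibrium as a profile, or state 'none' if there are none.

PSNE = {(A,R)}

(A,P): not NE [P1→B gives 2>0; P2→R gives 7>4]
(A,Q): not NE [P1→B gives 7>4; P2→R gives 7>6]
(A,R): NE
(B,P): not NE [P2→R gives 8>2]
(B,Q): not NE [P2→R gives 8>6]
(B,R): not NE [P1→A gives 7>1]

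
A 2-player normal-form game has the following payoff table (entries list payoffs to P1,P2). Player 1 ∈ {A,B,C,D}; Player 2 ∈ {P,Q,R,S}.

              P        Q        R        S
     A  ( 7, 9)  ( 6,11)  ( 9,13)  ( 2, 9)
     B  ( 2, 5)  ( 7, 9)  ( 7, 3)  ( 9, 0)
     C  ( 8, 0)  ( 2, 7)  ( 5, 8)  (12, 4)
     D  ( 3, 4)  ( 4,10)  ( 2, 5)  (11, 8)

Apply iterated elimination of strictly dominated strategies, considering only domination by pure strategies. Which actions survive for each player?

Survivors P1:{A,B} P2:{Q,R}

P2 drop P (Q beats it: A:11>9 B:9>5 C:7>0 D:10>4)
P2 drop S (Q beats it: A:11>9 B:9>0 C:7>4 D:10>8)
P1 drop C (A beats it: Q:6>2 R:9>5)
P1 drop D (A beats it: Q:6>4 R:9>2)
P1→{A,B} P2→{Q,R}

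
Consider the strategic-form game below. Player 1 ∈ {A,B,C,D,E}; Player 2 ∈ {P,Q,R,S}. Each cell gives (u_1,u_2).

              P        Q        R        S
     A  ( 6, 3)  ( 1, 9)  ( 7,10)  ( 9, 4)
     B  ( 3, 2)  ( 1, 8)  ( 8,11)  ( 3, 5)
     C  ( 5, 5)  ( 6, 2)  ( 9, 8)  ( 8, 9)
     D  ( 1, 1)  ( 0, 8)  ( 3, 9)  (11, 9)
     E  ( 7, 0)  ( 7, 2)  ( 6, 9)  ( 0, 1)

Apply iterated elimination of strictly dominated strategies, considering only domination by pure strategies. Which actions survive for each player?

P1 drop B (C beats it: P:5>3 Q:6>1 R:9>8 S:8>3)
P2 drop P (R beats it: A:10>3 C:8>5 D:9>1 E:9>0)
P2 drop Q (R beats it: A:10>9 C:8>2 D:9>8 E:9>2)
P1 drop E (A beats it: R:7>6 S:9>0)
P1→{A,C,D} P2→{R,S}

IESDS → P1:{A,C,D} P2:{R,S}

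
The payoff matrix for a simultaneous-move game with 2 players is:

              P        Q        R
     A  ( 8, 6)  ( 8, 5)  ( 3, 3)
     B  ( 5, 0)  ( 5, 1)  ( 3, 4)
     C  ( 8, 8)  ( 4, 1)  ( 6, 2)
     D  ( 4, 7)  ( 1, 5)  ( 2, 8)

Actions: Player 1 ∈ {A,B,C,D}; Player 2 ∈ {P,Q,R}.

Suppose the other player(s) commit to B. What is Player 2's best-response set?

u_2(P vs B) = 0
u_2(Q vs B) = 1
u_2(R vs B) = 4
max payoff 4 at {R}

BR_2 = {R}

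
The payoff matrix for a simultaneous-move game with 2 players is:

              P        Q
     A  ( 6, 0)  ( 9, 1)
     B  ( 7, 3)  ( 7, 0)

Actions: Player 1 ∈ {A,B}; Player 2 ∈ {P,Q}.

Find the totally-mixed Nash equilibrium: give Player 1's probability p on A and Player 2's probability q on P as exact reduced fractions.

P1 indiff ⇒ q·6+(1-q)·9 = q·7+(1-q)·7 ⇒ q(-1) = (1-q)(-2) ⇒ q = 2/3
P2 indiff ⇒ p·0+(1-p)·3 = p·1+(1-p)·0 ⇒ p(-1) = (1-p)(-3) ⇒ p = 3/4

P1 mixes 3/4 on A; P2 mixes 2/3 on P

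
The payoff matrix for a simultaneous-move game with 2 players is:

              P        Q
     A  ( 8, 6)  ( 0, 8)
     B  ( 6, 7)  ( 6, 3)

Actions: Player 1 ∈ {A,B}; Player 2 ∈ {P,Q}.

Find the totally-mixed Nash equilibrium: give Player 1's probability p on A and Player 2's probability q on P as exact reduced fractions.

P1 indiff ⇒ q·8+(1-q)·0 = q·6+(1-q)·6 ⇒ q(2) = (1-q)(6) ⇒ q = 3/4
P2 indiff ⇒ p·6+(1-p)·7 = p·8+(1-p)·3 ⇒ p(-2) = (1-p)(-4) ⇒ p = 2/3

(p,q) = (2/3, 3/4)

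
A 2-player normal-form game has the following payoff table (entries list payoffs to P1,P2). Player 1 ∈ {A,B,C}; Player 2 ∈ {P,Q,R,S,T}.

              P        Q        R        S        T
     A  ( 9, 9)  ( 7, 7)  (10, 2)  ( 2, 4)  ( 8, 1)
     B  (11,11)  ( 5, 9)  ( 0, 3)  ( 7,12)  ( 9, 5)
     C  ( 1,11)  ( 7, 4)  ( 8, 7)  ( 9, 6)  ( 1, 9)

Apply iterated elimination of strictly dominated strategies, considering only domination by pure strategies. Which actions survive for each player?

Remaining: P1:{B,C} P2:{P,S}

P2 drop Q (P beats it: A:9>7 B:11>9 C:11>4)
P2 drop R (P beats it: A:9>2 B:11>3 C:11>7)
P1 drop A (B beats it: P:11>9 S:7>2 T:9>8)
P2 drop T (P beats it: B:11>5 C:11>9)
P1→{B,C} P2→{P,S}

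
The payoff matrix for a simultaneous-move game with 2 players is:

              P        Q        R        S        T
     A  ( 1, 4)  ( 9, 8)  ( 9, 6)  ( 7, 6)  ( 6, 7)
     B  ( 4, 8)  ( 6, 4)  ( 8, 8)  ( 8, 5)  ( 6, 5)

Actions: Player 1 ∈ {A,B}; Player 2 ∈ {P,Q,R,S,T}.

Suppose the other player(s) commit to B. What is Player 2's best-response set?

argmax u_2 = {P,R}

u_2(P vs B) = 8
u_2(Q vs B) = 4
u_2(R vs B) = 8
u_2(S vs B) = 5
u_2(T vs B) = 5
max payoff 8 at {P,R}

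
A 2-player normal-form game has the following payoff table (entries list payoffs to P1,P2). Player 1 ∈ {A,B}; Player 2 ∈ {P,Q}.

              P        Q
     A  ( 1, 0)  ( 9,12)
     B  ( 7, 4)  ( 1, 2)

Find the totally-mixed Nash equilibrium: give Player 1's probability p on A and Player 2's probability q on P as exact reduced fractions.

p=1/7, q=4/7

P1 indiff ⇒ q·1+(1-q)·9 = q·7+(1-q)·1 ⇒ q(-6) = (1-q)(-8) ⇒ q = 4/7
P2 indiff ⇒ p·0+(1-p)·4 = p·12+(1-p)·2 ⇒ p(-12) = (1-p)(-2) ⇒ p = 1/7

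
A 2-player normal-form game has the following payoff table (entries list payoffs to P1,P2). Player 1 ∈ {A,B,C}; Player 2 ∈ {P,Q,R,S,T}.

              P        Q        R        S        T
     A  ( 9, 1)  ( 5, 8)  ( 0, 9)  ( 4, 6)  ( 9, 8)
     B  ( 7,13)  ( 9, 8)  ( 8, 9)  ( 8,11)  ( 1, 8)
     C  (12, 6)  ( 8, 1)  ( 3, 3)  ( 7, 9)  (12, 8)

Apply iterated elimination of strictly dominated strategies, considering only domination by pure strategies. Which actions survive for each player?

IESDS → P1:{B,C} P2:{P,S}

P1 drop A (C beats it: P:12>9 Q:8>5 R:3>0 S:7>4 T:12>9)
P2 drop Q (P beats it: B:13>8 C:6>1)
P2 drop R (P beats it: B:13>9 C:6>3)
P2 drop T (S beats it: B:11>8 C:9>8)
P1→{B,C} P2→{P,S}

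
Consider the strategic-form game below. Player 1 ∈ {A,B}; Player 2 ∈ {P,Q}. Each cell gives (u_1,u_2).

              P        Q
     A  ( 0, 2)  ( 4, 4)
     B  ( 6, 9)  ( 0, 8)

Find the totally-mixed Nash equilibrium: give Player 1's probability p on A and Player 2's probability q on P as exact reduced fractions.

P1 mixes 1/3 on A; P2 mixes 2/5 on P

P1 indiff ⇒ q·0+(1-q)·4 = q·6+(1-q)·0 ⇒ q(-6) = (1-q)(-4) ⇒ q = 2/5
P2 indiff ⇒ p·2+(1-p)·9 = p·4+(1-p)·8 ⇒ p(-2) = (1-p)(-1) ⇒ p = 1/3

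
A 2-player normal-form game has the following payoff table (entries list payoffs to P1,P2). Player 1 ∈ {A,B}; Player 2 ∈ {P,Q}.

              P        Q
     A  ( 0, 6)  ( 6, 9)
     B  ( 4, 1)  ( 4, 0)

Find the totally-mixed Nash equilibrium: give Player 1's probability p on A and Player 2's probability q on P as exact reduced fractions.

P1 indiff ⇒ q·0+(1-q)·6 = q·4+(1-q)·4 ⇒ q(-4) = (1-q)(-2) ⇒ q = 1/3
P2 indiff ⇒ p·6+(1-p)·1 = p·9+(1-p)·0 ⇒ p(-3) = (1-p)(-1) ⇒ p = 1/4

(p,q) = (1/4, 1/3)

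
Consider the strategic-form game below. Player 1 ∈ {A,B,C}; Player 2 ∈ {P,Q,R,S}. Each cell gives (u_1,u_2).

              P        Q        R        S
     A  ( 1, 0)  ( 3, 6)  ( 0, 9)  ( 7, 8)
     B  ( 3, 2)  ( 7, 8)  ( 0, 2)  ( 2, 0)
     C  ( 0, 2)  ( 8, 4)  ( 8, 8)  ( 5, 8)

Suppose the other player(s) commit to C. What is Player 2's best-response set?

u_2(P vs C) = 2
u_2(Q vs C) = 4
u_2(R vs C) = 8
u_2(S vs C) = 8
max payoff 8 at {R,S}

argmax u_2 = {R,S}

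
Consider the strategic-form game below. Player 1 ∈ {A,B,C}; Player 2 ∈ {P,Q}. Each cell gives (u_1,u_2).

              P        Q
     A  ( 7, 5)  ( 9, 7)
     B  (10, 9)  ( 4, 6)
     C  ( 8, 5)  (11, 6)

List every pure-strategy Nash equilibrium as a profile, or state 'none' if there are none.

(A,P): not NE [P1→B gives 10>7; P2→Q gives 7>5]
(A,Q): not NE [P1→C gives 11>9]
(B,P): NE
(B,Q): not NE [P1→C gives 11>4; P2→P gives 9>6]
(C,P): not NE [P1→B gives 10>8; P2→Q gives 6>5]
(C,Q): NE

NE set: (B,P), (C,Q)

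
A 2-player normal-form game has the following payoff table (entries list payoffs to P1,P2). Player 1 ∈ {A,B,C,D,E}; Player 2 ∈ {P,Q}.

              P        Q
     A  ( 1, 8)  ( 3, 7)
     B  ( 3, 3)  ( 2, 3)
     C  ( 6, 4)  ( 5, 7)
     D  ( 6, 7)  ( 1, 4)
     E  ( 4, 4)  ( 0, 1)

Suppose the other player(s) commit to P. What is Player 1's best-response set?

argmax u_1 = {C,D}

u_1(A vs P) = 1
u_1(B vs P) = 3
u_1(C vs P) = 6
u_1(D vs P) = 6
u_1(E vs P) = 4
max payoff 6 at {C,D}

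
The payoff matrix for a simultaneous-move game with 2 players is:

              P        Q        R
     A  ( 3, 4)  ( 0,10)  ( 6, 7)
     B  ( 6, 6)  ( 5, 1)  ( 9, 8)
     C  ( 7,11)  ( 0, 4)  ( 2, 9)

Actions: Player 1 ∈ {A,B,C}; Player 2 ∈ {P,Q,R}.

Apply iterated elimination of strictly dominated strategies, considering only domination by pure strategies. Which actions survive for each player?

IESDS → P1:{B,C} P2:{P,R}

P1 drop A (B beats it: P:6>3 Q:5>0 R:9>6)
P2 drop Q (P beats it: B:6>1 C:11>4)
P1→{B,C} P2→{P,R}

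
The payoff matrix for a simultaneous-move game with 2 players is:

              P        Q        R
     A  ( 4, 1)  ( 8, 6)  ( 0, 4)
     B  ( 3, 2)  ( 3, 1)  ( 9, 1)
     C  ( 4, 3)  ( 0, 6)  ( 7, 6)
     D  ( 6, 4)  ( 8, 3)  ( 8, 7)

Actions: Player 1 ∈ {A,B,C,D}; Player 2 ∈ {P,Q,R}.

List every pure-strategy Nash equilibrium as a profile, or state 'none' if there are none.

(A,P): not NE [P1→D gives 6>4; P2→Q gives 6>1]
(A,Q): NE
(A,R): not NE [P1→B gives 9>0; P2→Q gives 6>4]
(B,P): not NE [P1→D gives 6>3]
(B,Q): not NE [P1→D gives 8>3; P2→P gives 2>1]
(B,R): not NE [P2→P gives 2>1]
(C,P): not NE [P1→D gives 6>4; P2→R gives 6>3]
(C,Q): not NE [P1→D gives 8>0]
(C,R): not NE [P1→B gives 9>7]
(D,P): not NE [P2→R gives 7>4]
(D,Q): not NE [P2→R gives 7>3]
(D,R): not NE [P1→B gives 9>8]

NE set: (A,Q)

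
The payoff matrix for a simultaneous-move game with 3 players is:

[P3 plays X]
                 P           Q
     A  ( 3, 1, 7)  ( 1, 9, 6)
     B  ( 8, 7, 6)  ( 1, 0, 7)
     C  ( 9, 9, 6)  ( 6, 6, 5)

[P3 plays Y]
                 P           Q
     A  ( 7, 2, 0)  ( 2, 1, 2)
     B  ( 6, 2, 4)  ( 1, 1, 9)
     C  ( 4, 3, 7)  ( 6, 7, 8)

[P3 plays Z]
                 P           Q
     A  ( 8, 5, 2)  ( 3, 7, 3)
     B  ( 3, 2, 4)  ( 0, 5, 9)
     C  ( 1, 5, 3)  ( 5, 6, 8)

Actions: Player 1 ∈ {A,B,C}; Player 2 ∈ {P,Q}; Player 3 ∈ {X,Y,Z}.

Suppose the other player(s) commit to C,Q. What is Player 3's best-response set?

P3 best: {Y,Z}

u_3(X vs C,Q) = 5
u_3(Y vs C,Q) = 8
u_3(Z vs C,Q) = 8
max payoff 8 at {Y,Z}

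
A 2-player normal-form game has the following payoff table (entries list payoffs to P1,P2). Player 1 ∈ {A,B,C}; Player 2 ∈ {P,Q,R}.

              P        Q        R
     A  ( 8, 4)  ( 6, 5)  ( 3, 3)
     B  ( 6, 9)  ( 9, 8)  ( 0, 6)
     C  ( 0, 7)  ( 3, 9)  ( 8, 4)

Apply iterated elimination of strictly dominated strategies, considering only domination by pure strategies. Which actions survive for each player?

IESDS → P1:{A,B} P2:{P,Q}

P2 drop R (P beats it: A:4>3 B:9>6 C:7>4)
P1 drop C (A beats it: P:8>0 Q:6>3)
P1→{A,B} P2→{P,Q}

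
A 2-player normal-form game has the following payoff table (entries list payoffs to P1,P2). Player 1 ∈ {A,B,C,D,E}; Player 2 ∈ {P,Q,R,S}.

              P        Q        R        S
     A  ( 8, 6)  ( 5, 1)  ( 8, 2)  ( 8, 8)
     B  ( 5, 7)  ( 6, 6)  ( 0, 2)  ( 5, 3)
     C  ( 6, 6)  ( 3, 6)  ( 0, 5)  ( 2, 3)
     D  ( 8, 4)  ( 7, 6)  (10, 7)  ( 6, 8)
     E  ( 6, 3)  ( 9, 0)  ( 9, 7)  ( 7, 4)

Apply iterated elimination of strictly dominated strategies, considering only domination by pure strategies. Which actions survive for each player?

P1 drop B (D beats it: P:8>5 Q:7>6 R:10>0 S:6>5)
P1 drop C (A beats it: P:8>6 Q:5>3 R:8>0 S:8>2)
P2 drop P (S beats it: A:8>6 D:8>4 E:4>3)
P2 drop Q (R beats it: A:2>1 D:7>6 E:7>0)
P1→{A,D,E} P2→{R,S}

Survivors P1:{A,D,E} P2:{R,S}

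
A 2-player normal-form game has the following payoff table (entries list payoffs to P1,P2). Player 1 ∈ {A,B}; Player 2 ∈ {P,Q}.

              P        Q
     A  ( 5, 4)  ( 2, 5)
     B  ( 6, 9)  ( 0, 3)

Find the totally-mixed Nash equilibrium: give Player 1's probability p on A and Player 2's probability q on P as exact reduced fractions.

P1 indiff ⇒ q·5+(1-q)·2 = q·6+(1-q)·0 ⇒ q(-1) = (1-q)(-2) ⇒ q = 2/3
P2 indiff ⇒ p·4+(1-p)·9 = p·5+(1-p)·3 ⇒ p(-1) = (1-p)(-6) ⇒ p = 6/7

P1 mixes 6/7 on A; P2 mixes 2/3 on P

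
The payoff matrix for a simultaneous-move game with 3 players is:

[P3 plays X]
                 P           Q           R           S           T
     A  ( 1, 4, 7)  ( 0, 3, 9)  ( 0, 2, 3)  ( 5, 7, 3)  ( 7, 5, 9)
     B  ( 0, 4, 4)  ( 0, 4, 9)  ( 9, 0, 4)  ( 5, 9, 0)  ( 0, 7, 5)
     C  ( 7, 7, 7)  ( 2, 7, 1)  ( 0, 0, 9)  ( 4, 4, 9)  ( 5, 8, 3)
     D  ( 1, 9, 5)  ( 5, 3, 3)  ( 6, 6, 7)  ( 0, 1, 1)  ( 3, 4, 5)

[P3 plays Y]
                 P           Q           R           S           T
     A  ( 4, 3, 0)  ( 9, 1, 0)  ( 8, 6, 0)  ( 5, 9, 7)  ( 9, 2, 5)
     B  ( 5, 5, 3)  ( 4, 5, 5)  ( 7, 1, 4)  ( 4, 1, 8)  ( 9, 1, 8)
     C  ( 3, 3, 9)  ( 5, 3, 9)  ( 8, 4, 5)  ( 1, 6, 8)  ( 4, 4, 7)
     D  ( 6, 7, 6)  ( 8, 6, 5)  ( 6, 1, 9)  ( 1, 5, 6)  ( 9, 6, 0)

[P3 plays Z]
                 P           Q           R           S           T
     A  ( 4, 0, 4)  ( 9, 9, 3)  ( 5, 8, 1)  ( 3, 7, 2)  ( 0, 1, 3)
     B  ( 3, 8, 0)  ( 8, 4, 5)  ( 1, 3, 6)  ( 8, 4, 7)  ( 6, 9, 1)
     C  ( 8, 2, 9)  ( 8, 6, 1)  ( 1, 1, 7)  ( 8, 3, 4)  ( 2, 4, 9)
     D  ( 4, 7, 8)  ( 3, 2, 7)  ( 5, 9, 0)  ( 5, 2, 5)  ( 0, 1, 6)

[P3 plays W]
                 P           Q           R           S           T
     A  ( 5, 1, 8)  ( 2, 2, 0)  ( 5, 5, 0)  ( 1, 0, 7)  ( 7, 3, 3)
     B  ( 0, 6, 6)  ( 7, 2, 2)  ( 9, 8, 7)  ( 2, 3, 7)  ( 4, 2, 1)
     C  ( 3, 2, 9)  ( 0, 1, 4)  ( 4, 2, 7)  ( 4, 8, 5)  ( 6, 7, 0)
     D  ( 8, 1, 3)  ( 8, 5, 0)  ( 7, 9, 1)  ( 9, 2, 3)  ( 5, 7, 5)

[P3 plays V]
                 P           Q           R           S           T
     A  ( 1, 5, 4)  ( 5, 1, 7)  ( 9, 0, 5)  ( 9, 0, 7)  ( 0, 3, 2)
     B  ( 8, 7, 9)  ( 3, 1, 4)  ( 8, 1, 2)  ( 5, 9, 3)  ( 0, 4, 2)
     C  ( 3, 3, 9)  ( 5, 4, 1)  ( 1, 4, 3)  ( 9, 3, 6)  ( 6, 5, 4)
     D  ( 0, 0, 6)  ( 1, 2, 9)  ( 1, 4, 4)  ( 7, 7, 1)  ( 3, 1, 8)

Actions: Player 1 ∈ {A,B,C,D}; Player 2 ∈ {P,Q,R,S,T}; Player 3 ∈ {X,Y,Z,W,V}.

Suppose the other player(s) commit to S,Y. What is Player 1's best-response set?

u_1(A vs S,Y) = 5
u_1(B vs S,Y) = 4
u_1(C vs S,Y) = 1
u_1(D vs S,Y) = 1
max payoff 5 at {A}

P1 best: {A}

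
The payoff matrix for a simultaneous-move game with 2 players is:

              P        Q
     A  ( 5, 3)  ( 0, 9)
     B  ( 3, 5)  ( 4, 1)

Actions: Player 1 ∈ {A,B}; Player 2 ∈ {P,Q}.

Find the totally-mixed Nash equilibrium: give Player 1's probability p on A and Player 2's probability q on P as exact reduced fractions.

P1 mixes 2/5 on A; P2 mixes 2/3 on P

P1 indiff ⇒ q·5+(1-q)·0 = q·3+(1-q)·4 ⇒ q(2) = (1-q)(4) ⇒ q = 2/3
P2 indiff ⇒ p·3+(1-p)·5 = p·9+(1-p)·1 ⇒ p(-6) = (1-p)(-4) ⇒ p = 2/5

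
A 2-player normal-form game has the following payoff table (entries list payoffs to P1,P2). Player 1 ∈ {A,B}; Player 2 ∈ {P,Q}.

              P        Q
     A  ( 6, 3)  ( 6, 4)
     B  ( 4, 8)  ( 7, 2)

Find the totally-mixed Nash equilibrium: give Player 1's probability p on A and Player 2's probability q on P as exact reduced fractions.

p=6/7, q=1/3

P1 indiff ⇒ q·6+(1-q)·6 = q·4+(1-q)·7 ⇒ q(2) = (1-q)(1) ⇒ q = 1/3
P2 indiff ⇒ p·3+(1-p)·8 = p·4+(1-p)·2 ⇒ p(-1) = (1-p)(-6) ⇒ p = 6/7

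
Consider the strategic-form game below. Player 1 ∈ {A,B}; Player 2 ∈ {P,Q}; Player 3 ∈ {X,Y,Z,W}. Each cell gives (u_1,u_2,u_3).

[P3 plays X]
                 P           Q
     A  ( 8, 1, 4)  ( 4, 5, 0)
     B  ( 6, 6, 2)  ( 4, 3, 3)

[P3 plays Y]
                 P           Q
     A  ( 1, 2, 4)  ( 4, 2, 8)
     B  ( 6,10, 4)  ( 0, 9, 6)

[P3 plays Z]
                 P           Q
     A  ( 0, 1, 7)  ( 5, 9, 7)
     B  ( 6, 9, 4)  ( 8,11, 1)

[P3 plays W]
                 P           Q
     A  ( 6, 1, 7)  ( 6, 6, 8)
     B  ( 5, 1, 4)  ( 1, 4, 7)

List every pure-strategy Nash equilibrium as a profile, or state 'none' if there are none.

PSNE = {(A,Q,Y), (A,Q,W), (B,P,Y)}

(A,P,X): not NE [P2→Q gives 5>1; P3→W gives 7>4]
(A,P,Y): not NE [P1→B gives 6>1; P3→W gives 7>4]
(A,P,Z): not NE [P1→B gives 6>0; P2→Q gives 9>1]
(A,P,W): not NE [P2→Q gives 6>1]
(A,Q,X): not NE [P3→W gives 8>0]
(A,Q,Y): NE
(A,Q,Z): not NE [P1→B gives 8>5; P3→W gives 8>7]
(A,Q,W): NE
(B,P,X): not NE [P1→A gives 8>6; P3→W gives 4>2]
(B,P,Y): NE
(B,P,Z): not NE [P2→Q gives 11>9]
(B,P,W): not NE [P1→A gives 6>5; P2→Q gives 4>1]
(B,Q,X): not NE [P2→P gives 6>3; P3→W gives 7>3]
(B,Q,Y): not NE [P1→A gives 4>0; P2→P gives 10>9; P3→W gives 7>6]
(B,Q,Z): not NE [P3→W gives 7>1]
(B,Q,W): not NE [P1→A gives 6>1]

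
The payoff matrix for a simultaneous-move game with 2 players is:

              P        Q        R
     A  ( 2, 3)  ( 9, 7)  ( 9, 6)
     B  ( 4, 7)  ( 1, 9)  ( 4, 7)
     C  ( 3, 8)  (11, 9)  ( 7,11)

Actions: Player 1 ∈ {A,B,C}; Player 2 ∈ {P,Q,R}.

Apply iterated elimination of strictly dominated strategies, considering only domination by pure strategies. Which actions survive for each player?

Remaining: P1:{A,C} P2:{Q,R}

P2 drop P (Q beats it: A:7>3 B:9>7 C:9>8)
P1 drop B (A beats it: Q:9>1 R:9>4)
P1→{A,C} P2→{Q,R}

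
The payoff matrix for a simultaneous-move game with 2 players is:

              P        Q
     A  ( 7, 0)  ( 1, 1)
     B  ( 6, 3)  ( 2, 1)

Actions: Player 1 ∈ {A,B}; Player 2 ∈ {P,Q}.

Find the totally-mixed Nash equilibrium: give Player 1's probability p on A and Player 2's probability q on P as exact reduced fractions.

P1 indiff ⇒ q·7+(1-q)·1 = q·6+(1-q)·2 ⇒ q(1) = (1-q)(1) ⇒ q = 1/2
P2 indiff ⇒ p·0+(1-p)·3 = p·1+(1-p)·1 ⇒ p(-1) = (1-p)(-2) ⇒ p = 2/3

P1 mixes 2/3 on A; P2 mixes 1/2 on P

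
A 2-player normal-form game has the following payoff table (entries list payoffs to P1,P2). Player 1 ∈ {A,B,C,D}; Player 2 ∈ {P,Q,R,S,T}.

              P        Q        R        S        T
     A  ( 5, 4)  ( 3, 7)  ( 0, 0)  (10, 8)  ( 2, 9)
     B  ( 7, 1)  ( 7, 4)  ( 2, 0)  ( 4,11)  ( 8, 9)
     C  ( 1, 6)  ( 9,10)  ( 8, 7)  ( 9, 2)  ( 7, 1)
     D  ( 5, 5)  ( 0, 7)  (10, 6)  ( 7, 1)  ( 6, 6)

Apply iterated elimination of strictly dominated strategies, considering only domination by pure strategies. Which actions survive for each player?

P2 drop P (Q beats it: A:7>4 B:4>1 C:10>6 D:7>5)
P2 drop R (Q beats it: A:7>0 B:4>0 C:10>7 D:7>6)
P1 drop D (C beats it: Q:9>0 S:9>7 T:7>6)
P1→{A,B,C} P2→{Q,S,T}

IESDS → P1:{A,B,C} P2:{Q,S,T}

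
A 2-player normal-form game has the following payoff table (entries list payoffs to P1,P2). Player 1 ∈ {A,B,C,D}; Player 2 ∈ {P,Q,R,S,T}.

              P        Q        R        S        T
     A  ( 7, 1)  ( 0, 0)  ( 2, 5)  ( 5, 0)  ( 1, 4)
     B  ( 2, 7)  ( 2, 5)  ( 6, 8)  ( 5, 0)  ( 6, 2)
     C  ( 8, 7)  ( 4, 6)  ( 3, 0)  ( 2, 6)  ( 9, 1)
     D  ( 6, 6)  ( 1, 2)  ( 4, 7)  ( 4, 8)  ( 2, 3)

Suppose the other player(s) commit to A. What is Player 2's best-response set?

P2 best: {R}

u_2(P vs A) = 1
u_2(Q vs A) = 0
u_2(R vs A) = 5
u_2(S vs A) = 0
u_2(T vs A) = 4
max payoff 5 at {R}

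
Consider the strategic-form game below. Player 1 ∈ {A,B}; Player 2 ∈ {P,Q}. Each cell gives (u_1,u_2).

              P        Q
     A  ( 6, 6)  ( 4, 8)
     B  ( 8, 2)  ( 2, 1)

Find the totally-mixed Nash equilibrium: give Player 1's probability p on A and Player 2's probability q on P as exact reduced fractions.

p=1/3, q=1/2

P1 indiff ⇒ q·6+(1-q)·4 = q·8+(1-q)·2 ⇒ q(-2) = (1-q)(-2) ⇒ q = 1/2
P2 indiff ⇒ p·6+(1-p)·2 = p·8+(1-p)·1 ⇒ p(-2) = (1-p)(-1) ⇒ p = 1/3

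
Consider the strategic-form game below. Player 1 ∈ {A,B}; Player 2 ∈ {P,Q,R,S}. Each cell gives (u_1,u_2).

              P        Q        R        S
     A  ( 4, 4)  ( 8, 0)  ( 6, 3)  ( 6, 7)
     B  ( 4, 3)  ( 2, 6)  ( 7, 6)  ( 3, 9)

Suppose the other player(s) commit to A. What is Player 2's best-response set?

P2 best: {S}

u_2(P vs A) = 4
u_2(Q vs A) = 0
u_2(R vs A) = 3
u_2(S vs A) = 7
max payoff 7 at {S}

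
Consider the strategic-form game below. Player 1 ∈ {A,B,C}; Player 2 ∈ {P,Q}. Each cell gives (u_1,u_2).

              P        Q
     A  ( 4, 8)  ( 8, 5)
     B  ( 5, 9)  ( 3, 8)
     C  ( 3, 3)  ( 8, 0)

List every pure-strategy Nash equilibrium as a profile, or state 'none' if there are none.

(A,P): not NE [P1→B gives 5>4]
(A,Q): not NE [P2→P gives 8>5]
(B,P): NE
(B,Q): not NE [P1→C gives 8>3; P2→P gives 9>8]
(C,P): not NE [P1→B gives 5>3]
(C,Q): not NE [P2→P gives 3>0]

PSNE = {(B,P)}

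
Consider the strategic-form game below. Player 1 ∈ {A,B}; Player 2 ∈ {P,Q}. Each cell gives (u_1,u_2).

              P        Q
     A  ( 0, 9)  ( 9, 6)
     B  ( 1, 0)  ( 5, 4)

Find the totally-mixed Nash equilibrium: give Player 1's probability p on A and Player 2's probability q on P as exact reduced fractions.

P1 mixes 4/7 on A; P2 mixes 4/5 on P

P1 indiff ⇒ q·0+(1-q)·9 = q·1+(1-q)·5 ⇒ q(-1) = (1-q)(-4) ⇒ q = 4/5
P2 indiff ⇒ p·9+(1-p)·0 = p·6+(1-p)·4 ⇒ p(3) = (1-p)(4) ⇒ p = 4/7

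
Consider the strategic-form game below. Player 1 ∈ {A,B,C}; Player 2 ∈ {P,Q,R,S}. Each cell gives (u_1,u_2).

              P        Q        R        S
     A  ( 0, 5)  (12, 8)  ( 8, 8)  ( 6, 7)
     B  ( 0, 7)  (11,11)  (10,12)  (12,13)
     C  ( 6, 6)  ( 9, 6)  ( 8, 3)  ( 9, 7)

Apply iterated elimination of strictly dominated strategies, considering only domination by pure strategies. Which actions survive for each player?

P2 drop P (S beats it: A:7>5 B:13>7 C:7>6)
P1 drop C (B beats it: Q:11>9 R:10>8 S:12>9)
P1→{A,B} P2→{Q,R,S}

Remaining: P1:{A,B} P2:{Q,R,S}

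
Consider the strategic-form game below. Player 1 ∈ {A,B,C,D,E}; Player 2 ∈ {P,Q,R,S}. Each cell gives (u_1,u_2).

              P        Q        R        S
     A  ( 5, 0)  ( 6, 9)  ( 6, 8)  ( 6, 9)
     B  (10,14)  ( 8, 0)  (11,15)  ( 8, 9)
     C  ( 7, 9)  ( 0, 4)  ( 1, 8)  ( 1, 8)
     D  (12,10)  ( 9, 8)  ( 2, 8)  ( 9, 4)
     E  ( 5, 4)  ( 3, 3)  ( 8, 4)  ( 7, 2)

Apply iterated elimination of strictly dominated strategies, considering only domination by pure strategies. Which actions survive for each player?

Survivors P1:{B,D} P2:{P,R}

P1 drop A (B beats it: P:10>5 Q:8>6 R:11>6 S:8>6)
P1 drop C (B beats it: P:10>7 Q:8>0 R:11>1 S:8>1)
P1 drop E (B beats it: P:10>5 Q:8>3 R:11>8 S:8>7)
P2 drop Q (P beats it: B:14>0 D:10>8)
P2 drop S (P beats it: B:14>9 D:10>4)
P1→{B,D} P2→{P,R}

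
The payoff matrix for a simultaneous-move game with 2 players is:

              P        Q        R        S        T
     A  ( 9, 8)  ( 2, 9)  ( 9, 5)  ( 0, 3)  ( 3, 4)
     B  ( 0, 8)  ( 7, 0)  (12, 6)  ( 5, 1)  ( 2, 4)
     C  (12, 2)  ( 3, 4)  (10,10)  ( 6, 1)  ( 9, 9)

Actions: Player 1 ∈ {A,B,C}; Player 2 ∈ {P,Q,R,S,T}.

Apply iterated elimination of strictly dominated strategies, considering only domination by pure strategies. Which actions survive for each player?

Survivors P1:{B,C} P2:{P,R}

P1 drop A (C beats it: P:12>9 Q:3>2 R:10>9 S:6>0 T:9>3)
P2 drop Q (R beats it: B:6>0 C:10>4)
P2 drop S (P beats it: B:8>1 C:2>1)
P2 drop T (R beats it: B:6>4 C:10>9)
P1→{B,C} P2→{P,R}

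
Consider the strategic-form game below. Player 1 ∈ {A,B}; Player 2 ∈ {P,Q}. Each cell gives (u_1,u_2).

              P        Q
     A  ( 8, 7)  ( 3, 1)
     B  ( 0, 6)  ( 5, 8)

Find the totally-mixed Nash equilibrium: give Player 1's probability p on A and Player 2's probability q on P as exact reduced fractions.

P1 mixes 1/4 on A; P2 mixes 1/5 on P

P1 indiff ⇒ q·8+(1-q)·3 = q·0+(1-q)·5 ⇒ q(8) = (1-q)(2) ⇒ q = 1/5
P2 indiff ⇒ p·7+(1-p)·6 = p·1+(1-p)·8 ⇒ p(6) = (1-p)(2) ⇒ p = 1/4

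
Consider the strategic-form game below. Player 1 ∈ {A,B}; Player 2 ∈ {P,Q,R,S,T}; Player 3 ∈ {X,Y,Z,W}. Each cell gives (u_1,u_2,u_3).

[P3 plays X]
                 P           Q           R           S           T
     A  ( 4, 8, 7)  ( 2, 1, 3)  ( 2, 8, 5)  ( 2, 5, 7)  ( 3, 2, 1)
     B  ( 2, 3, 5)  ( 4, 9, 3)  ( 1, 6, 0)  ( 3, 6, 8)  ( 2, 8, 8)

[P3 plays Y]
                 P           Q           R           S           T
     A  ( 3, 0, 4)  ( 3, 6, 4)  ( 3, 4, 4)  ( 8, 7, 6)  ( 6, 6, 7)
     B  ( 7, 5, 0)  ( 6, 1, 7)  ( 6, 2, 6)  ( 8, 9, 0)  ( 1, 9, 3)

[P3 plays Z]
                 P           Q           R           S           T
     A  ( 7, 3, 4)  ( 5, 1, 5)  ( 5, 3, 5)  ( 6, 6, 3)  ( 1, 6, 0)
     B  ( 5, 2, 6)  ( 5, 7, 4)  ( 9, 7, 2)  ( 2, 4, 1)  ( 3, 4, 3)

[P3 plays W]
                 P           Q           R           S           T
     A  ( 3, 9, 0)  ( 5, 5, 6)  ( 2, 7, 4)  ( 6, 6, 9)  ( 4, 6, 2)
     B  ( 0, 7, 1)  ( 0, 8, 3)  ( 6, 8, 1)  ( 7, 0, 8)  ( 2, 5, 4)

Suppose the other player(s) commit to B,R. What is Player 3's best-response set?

u_3(X vs B,R) = 0
u_3(Y vs B,R) = 6
u_3(Z vs B,R) = 2
u_3(W vs B,R) = 1
max payoff 6 at {Y}

P3 best: {Y}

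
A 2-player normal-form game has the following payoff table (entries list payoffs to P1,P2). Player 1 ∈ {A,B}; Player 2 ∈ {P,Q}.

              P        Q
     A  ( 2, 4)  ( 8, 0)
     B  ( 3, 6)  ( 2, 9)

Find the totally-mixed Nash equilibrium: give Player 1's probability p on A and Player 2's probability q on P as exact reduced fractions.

(p,q) = (3/7, 6/7)

P1 indiff ⇒ q·2+(1-q)·8 = q·3+(1-q)·2 ⇒ q(-1) = (1-q)(-6) ⇒ q = 6/7
P2 indiff ⇒ p·4+(1-p)·6 = p·0+(1-p)·9 ⇒ p(4) = (1-p)(3) ⇒ p = 3/7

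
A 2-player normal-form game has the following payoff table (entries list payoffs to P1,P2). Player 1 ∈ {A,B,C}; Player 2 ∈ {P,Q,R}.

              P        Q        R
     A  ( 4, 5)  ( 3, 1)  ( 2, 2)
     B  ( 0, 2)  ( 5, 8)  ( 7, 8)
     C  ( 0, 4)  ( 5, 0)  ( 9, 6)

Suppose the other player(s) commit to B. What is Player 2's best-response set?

argmax u_2 = {Q,R}

u_2(P vs B) = 2
u_2(Q vs B) = 8
u_2(R vs B) = 8
max payoff 8 at {Q,R}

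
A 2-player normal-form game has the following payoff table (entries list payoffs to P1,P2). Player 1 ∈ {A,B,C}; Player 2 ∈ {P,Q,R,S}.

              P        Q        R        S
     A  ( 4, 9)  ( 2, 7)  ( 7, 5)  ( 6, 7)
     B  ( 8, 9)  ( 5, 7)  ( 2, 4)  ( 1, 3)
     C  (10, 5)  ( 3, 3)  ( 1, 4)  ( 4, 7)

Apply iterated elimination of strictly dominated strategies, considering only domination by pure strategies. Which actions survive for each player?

IESDS → P1:{A,C} P2:{P,S}

P2 drop Q (P beats it: A:9>7 B:9>7 C:5>3)
P2 drop R (P beats it: A:9>5 B:9>4 C:5>4)
P1 drop B (C beats it: P:10>8 S:4>1)
P1→{A,C} P2→{P,S}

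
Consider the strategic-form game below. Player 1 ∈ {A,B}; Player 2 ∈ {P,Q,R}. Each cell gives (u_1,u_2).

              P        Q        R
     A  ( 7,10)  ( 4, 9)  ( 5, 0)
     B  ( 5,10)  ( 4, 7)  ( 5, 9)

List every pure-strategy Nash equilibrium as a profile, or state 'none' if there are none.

(A,P): NE
(A,Q): not NE [P2→P gives 10>9]
(A,R): not NE [P2→P gives 10>0]
(B,P): not NE [P1→A gives 7>5]
(B,Q): not NE [P2→P gives 10>7]
(B,R): not NE [P2→P gives 10>9]

Nash profiles: (A,P)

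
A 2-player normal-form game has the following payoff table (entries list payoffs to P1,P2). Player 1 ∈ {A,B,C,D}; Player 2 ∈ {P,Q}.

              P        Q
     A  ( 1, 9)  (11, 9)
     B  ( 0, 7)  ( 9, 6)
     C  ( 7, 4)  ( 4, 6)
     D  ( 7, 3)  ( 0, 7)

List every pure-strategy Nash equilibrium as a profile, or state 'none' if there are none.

Nash profiles: (A,Q)

(A,P): not NE [P1→D gives 7>1]
(A,Q): NE
(B,P): not NE [P1→D gives 7>0]
(B,Q): not NE [P1→A gives 11>9; P2→P gives 7>6]
(C,P): not NE [P2→Q gives 6>4]
(C,Q): not NE [P1→A gives 11>4]
(D,P): not NE [P2→Q gives 7>3]
(D,Q): not NE [P1→A gives 11>0]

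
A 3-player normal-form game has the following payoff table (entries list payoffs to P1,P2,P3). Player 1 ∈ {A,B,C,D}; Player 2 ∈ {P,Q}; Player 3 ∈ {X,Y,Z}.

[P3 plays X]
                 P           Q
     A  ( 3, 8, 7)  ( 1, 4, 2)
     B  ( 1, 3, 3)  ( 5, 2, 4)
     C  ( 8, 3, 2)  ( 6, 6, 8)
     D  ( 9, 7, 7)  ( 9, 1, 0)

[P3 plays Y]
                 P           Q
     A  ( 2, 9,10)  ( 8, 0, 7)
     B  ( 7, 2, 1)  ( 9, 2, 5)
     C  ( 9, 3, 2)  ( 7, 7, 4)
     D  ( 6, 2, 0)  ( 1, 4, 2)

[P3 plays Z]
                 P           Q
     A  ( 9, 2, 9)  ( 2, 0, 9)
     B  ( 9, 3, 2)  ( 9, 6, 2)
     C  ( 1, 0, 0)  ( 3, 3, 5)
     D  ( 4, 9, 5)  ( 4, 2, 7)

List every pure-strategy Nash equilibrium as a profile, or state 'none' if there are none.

(A,P,X): not NE [P1→D gives 9>3; P3→Y gives 10>7]
(A,P,Y): not NE [P1→C gives 9>2]
(A,P,Z): not NE [P3→Y gives 10>9]
(A,Q,X): not NE [P1→D gives 9>1; P2→P gives 8>4; P3→Z gives 9>2]
(A,Q,Y): not NE [P1→B gives 9>8; P2→P gives 9>0; P3→Z gives 9>7]
(A,Q,Z): not NE [P1→B gives 9>2; P2→P gives 2>0]
(B,P,X): not NE [P1→D gives 9>1]
(B,P,Y): not NE [P1→C gives 9>7; P3→X gives 3>1]
(B,P,Z): not NE [P2→Q gives 6>3; P3→X gives 3>2]
(B,Q,X): not NE [P1→D gives 9>5; P2→P gives 3>2; P3→Y gives 5>4]
(B,Q,Y): NE
(B,Q,Z): not NE [P3→Y gives 5>2]
(C,P,X): not NE [P1→D gives 9>8; P2→Q gives 6>3]
(C,P,Y): not NE [P2→Q gives 7>3]
(C,P,Z): not NE [P1→B gives 9>1; P2→Q gives 3>0; P3→Y gives 2>0]
(C,Q,X): not NE [P1→D gives 9>6]
(C,Q,Y): not NE [P1→B gives 9>7; P3→X gives 8>4]
(C,Q,Z): not NE [P1→B gives 9>3; P3→X gives 8>5]
(D,P,X): NE
(D,P,Y): not NE [P1→C gives 9>6; P2→Q gives 4>2; P3→X gives 7>0]
(D,P,Z): not NE [P1→B gives 9>4; P3→X gives 7>5]
(D,Q,X): not NE [P2→P gives 7>1; P3→Z gives 7>0]
(D,Q,Y): not NE [P1→B gives 9>1; P3→Z gives 7>2]
(D,Q,Z): not NE [P1→B gives 9>4; P2→P gives 9>2]

Nash profiles: (B,Q,Y), (D,P,X)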